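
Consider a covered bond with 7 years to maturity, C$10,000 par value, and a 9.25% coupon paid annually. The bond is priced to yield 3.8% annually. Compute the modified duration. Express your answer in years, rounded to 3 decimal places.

Periodic yield y = 0.038. First find Macaulay duration:
  t   CF        PV=CF/(1+0.038)^t    t·PV
  1       925.00       891.1368       891.1368
  2       925.00       858.5133     1,717.0266
  3       925.00       827.0841     2,481.2523
  4       925.00       796.8055     3,187.2220
  5       925.00       767.6353     3,838.1767
  6       925.00       739.5331     4,437.1985
  7    10,925.00     8,414.7258    58,903.0809
  Σ                 13,295.4340    75,455.0939
P = 13,295.4340; Macaulay duration = 75,455.0939 / 13,295.4340 = 5.67526 years.
Modified duration = D_Mac / (1 + y) = 5.67526 / 1.038 = 5.46750 years.

5.467 years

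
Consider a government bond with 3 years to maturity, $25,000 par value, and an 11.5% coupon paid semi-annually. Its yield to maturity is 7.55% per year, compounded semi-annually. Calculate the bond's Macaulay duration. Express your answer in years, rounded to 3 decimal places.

Periodic yield y = 0.03775. Discount each cash flow and weight by its period:
  t   CF        PV=CF/(1+0.03775)^t    t·PV
  1     1,437.50     1,385.2084     1,385.2084
  2     1,437.50     1,334.8190     2,669.6379
  3     1,437.50     1,286.2626     3,858.7877
  4     1,437.50     1,239.4725     4,957.8899
  5     1,437.50     1,194.3845     5,971.9223
  6    26,437.50    21,167.2253   127,003.3518
  Σ                 27,607.3721   145,846.7980
Price P = Σ PV = 27,607.3721.
Macaulay duration = Σ(t·PV) / P = 145,846.7980 / 27,607.3721 = 5.28289 half-year periods.
In years: 5.28289 / 2 = 2.64145 years.

2.641 years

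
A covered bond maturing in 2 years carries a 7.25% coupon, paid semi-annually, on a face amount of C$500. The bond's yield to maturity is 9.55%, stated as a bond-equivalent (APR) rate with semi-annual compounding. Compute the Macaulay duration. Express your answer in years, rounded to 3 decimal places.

Periodic yield y = 0.04775. Discount each cash flow and weight by its period:
  t   CF        PV=CF/(1+0.04775)^t    t·PV
  1       18.125        17.2990        17.2990
  2       18.125        16.5106        33.0212
  3       18.125        15.7581        47.2744
  4      518.125       429.9361     1,719.7442
  Σ                    479.5038     1,817.3388
Price P = Σ PV = 479.5038.
Macaulay duration = Σ(t·PV) / P = 1,817.3388 / 479.5038 = 3.79004 half-year periods.
In years: 3.79004 / 2 = 1.89502 years.

1.895 years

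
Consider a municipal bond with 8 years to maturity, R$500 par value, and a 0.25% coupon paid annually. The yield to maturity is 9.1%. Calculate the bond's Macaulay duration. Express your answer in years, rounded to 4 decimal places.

7.8935 years

Periodic yield y = 0.091. Discount each cash flow and weight by its year:
  t   CF        PV=CF/(1+0.091)^t    t·PV
  1         1.25         1.1457         1.1457
  2         1.25         1.0502         2.1003
  3         1.25         0.9626         2.8877
  4         1.25         0.8823         3.5292
  5         1.25         0.8087         4.0435
  6         1.25         0.7412         4.4475
  7         1.25         0.6794         4.7559
  8       501.25       249.7218     1,997.7741
  Σ                    255.9919     2,020.6839
Price P = Σ PV = 255.9919.
Macaulay duration = Σ(t·PV) / P = 2,020.6839 / 255.9919 = 7.89355 years.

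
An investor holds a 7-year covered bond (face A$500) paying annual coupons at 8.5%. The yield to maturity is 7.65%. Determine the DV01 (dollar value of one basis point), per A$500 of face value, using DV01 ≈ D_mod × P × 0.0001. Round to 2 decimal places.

Periodic yield y = 0.0765.
  t   CF        PV=CF/(1+0.0765)^t    t·PV
  1        42.50        39.4798        39.4798
  2        42.50        36.6742        73.3484
  3        42.50        34.0680       102.2040
  4        42.50        31.6470       126.5881
  5        42.50        29.3981       146.9903
  6        42.50        27.3089       163.8536
  7       542.50       323.8184     2,266.7287
  Σ                    522.3944     2,919.1930
P = 522.3944; D_Mac = 5.58810 yrs; D_mod = 5.19099 yrs.
DV01 ≈ 5.19099 × 522.3944 × 0.0001 = 0.271174.

A$0.27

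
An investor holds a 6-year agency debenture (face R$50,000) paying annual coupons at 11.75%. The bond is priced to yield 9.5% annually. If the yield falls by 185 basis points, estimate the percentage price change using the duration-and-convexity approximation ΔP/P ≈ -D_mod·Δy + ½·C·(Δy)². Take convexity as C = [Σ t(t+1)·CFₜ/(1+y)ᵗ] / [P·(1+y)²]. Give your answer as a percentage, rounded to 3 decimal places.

With y = 0.095:
  t   CF        PV=CF/(1+0.095)^t    t·PV        t(t+1)·PV
  1     5,875.00     5,365.2968     5,365.2968      10,730.5936
  2     5,875.00     4,899.8144     9,799.6289      29,398.8866
  3     5,875.00     4,474.7164    13,424.1491      53,696.5965
  4     5,875.00     4,086.4990    16,345.9959      81,729.9795
  5     5,875.00     3,731.9625    18,659.8127     111,958.8760
  6    55,875.00    32,414.0144   194,484.0866   1,361,388.6059
  Σ                 54,972.3035   258,078.9699   1,648,903.5382
P = 54,972.3035; D_Mac = 4.69471 yrs; D_mod = 4.28741 yrs; C = 25.01630.
Duration effect: -4.28741 × (-0.0185) = +0.079317
Convexity effect: 0.5 × 25.01630 × (-0.0185)² = +0.0042809
ΔP/P ≈ +0.079317 + 0.0042809 = +0.083598 = +8.3598%.

+8.360%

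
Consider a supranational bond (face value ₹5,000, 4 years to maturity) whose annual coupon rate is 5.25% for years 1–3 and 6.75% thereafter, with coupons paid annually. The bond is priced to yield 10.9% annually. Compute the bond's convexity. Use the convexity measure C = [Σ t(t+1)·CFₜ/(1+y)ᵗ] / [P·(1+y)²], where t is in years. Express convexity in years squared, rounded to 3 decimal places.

14.549

With y = 0.109:
  t   CF        PV=CF/(1+0.109)^t    t·PV        t(t+1)·PV
  1       262.50       236.6997       236.6997         473.3995
  2       262.50       213.4353       426.8706       1,280.6117
  3       262.50       192.4574       577.3723       2,309.4891
  4     5,337.50     3,528.6753    14,114.7014      70,573.5070
  Σ                  4,171.2678    15,355.6440      74,637.0072
P = 4,171.2678.
Convexity = Σ t(t+1)·PV / [P·(1+y)²] = 74,637.0072 / (4,171.2678 × 1.229881) = 14.54866.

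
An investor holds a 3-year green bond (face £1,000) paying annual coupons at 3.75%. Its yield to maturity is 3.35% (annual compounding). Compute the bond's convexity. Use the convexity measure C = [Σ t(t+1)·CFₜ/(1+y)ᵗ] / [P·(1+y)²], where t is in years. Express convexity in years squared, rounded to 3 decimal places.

10.704

With y = 0.0335:
  t   CF        PV=CF/(1+0.0335)^t    t·PV        t(t+1)·PV
  1        37.50        36.2845        36.2845          72.5689
  2        37.50        35.1083        70.2167         210.6500
  3     1,037.50       939.8459     2,819.5378      11,278.1511
  Σ                  1,011.2387     2,926.0389      11,561.3701
P = 1,011.2387.
Convexity = Σ t(t+1)·PV / [P·(1+y)²] = 11,561.3701 / (1,011.2387 × 1.068122) = 10.70372.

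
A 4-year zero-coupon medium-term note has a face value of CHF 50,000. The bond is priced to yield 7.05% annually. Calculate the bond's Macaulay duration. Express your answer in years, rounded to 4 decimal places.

4.0000 years

A zero-coupon bond has a single cash flow at maturity, so its Macaulay duration equals its maturity: 4 years.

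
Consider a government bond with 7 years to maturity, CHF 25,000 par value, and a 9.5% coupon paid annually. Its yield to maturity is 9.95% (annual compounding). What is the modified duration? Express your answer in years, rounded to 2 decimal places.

4.91 years

Periodic yield y = 0.0995. First find Macaulay duration:
  t   CF        PV=CF/(1+0.0995)^t    t·PV
  1     2,375.00     2,160.0728     2,160.0728
  2     2,375.00     1,964.5955     3,929.1910
  3     2,375.00     1,786.8081     5,360.4243
  4     2,375.00     1,625.1097     6,500.4387
  5     2,375.00     1,478.0443     7,390.2214
  6     2,375.00     1,344.2877     8,065.7260
  7    27,375.00    14,092.4821    98,647.3747
  Σ                 24,451.4001   132,053.4489
P = 24,451.4001; Macaulay duration = 132,053.4489 / 24,451.4001 = 5.40065 years.
Modified duration = D_Mac / (1 + y) = 5.40065 / 1.0995 = 4.91191 years.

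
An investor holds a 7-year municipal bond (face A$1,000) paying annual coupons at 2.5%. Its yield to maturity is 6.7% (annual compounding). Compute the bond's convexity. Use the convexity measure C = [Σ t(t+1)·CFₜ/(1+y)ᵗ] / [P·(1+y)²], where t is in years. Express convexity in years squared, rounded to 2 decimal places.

With y = 0.067:
  t   CF        PV=CF/(1+0.067)^t    t·PV        t(t+1)·PV
  1        25.00        23.4302        23.4302          46.8604
  2        25.00        21.9589        43.9179         131.7536
  3        25.00        20.5801        61.7402         246.9608
  4        25.00        19.2878        77.1511         385.7557
  5        25.00        18.0766        90.3832         542.2995
  6        25.00        16.9416       101.6494         711.5457
  7     1,025.00       650.9879     4,556.9154      36,455.3235
  Σ                    771.2631     4,955.1874      38,520.4990
P = 771.2631.
Convexity = Σ t(t+1)·PV / [P·(1+y)²] = 38,520.4990 / (771.2631 × 1.138489) = 43.86928.

43.87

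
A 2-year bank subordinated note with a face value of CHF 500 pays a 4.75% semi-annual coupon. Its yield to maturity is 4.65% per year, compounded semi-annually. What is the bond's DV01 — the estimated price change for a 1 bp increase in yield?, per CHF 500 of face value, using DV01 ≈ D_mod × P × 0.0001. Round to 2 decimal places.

CHF 0.09

Periodic yield y = 0.02325.
  t   CF        PV=CF/(1+0.02325)^t    t·PV
  1       11.875        11.6052        11.6052
  2       11.875        11.3415        22.6830
  3       11.875        11.0838        33.2514
  4      511.875       466.9140     1,867.6560
  Σ                    500.9445     1,935.1956
P = 500.9445; D_Mac = 3.86309 half-year periods = 1.93155 yrs; D_mod = 1.88766 yrs.
DV01 ≈ 1.88766 × 500.9445 × 0.0001 = 0.094561.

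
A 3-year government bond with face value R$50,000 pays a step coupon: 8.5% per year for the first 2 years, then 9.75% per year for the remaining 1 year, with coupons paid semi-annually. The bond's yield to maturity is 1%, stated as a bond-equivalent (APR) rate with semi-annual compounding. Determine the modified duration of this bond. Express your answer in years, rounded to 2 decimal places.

Periodic yield y = 0.005. First find Macaulay duration:
  t   CF        PV=CF/(1+0.005)^t    t·PV
  1     2,125.00     2,114.4279     2,114.4279
  2     2,125.00     2,103.9083     4,207.8166
  3     2,125.00     2,093.4411     6,280.3233
  4     2,125.00     2,083.0260     8,332.1039
  5     2,437.50     2,377.4660    11,887.3300
  6    52,437.50    50,891.5417   305,349.2503
  Σ                 61,663.8110   338,171.2521
P = 61,663.8110; Macaulay duration = 338,171.2521 / 61,663.8110 = 5.48411 half-year periods = 2.74206 years.
Modified duration = D_Mac / (1 + y) = 2.74206 / 1.005 = 2.72841 years.

2.73 years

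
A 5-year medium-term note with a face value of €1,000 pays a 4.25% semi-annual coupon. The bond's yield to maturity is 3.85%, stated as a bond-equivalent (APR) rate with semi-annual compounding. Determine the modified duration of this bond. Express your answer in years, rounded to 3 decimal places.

Periodic yield y = 0.01925. First find Macaulay duration:
  t   CF        PV=CF/(1+0.01925)^t    t·PV
  1        21.25        20.8487        20.8487
  2        21.25        20.4549        40.9098
  3        21.25        20.0686        60.2058
  4        21.25        19.6896        78.7582
  5        21.25        19.3177        96.5885
  6        21.25        18.9529       113.7171
  7        21.25        18.5949       130.1643
  8        21.25        18.2437       145.9497
  9        21.25        17.8992       161.0924
  10    1,021.25       843.9658     8,439.6584
  Σ                  1,018.0359     9,287.8928
P = 1,018.0359; Macaulay duration = 9,287.8928 / 1,018.0359 = 9.12335 half-year periods = 4.56167 years.
Modified duration = D_Mac / (1 + y) = 4.56167 / 1.01925 = 4.47552 years.

4.476 years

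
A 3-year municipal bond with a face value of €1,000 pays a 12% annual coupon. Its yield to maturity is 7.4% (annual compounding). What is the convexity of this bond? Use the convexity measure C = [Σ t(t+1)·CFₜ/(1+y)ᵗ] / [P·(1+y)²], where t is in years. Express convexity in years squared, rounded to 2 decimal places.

With y = 0.074:
  t   CF        PV=CF/(1+0.074)^t    t·PV        t(t+1)·PV
  1       120.00       111.7318       111.7318         223.4637
  2       120.00       104.0334       208.0667         624.2002
  3     1,120.00       904.0765     2,712.2295      10,848.9179
  Σ                  1,119.8417     3,032.0281      11,696.5819
P = 1,119.8417.
Convexity = Σ t(t+1)·PV / [P·(1+y)²] = 11,696.5819 / (1,119.8417 × 1.153476) = 9.05511.

9.06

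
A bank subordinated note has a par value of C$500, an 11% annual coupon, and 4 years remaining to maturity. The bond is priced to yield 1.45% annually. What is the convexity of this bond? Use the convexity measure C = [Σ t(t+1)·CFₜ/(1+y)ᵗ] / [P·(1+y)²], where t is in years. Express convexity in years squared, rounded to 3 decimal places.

16.386

With y = 0.0145:
  t   CF        PV=CF/(1+0.0145)^t    t·PV        t(t+1)·PV
  1        55.00        54.2139        54.2139         108.4278
  2        55.00        53.4390       106.8781         320.6342
  3        55.00        52.6752       158.0257         632.1029
  4       555.00       523.9439     2,095.7755      10,478.8777
  Σ                    684.2721     2,414.8932      11,540.0426
P = 684.2721.
Convexity = Σ t(t+1)·PV / [P·(1+y)²] = 11,540.0426 / (684.2721 × 1.029210) = 16.38606.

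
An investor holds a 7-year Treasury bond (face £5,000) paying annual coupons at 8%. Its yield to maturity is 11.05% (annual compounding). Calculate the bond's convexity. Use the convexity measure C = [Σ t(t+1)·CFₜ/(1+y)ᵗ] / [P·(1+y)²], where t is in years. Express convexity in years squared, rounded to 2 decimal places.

With y = 0.1105:
  t   CF        PV=CF/(1+0.1105)^t    t·PV        t(t+1)·PV
  1       400.00       360.1981       360.1981         720.3962
  2       400.00       324.3567       648.7134       1,946.1402
  3       400.00       292.0817       876.2450       3,504.9800
  4       400.00       263.0182     1,052.0727       5,260.3633
  5       400.00       236.8466     1,184.2331       7,105.3984
  6       400.00       213.2793     1,279.6755       8,957.7287
  7     5,400.00     2,592.7690    18,149.3828     145,195.0620
  Σ                  4,282.5495    23,550.5205     172,690.0688
P = 4,282.5495.
Convexity = Σ t(t+1)·PV / [P·(1+y)²] = 172,690.0688 / (4,282.5495 × 1.233210) = 32.69850.

32.70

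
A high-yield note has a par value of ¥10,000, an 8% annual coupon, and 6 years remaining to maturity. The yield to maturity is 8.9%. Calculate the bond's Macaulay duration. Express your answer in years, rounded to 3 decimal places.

Periodic yield y = 0.089. Discount each cash flow and weight by its year:
  t   CF        PV=CF/(1+0.089)^t    t·PV
  1       800.00       734.6189       734.6189
  2       800.00       674.5812     1,349.1624
  3       800.00       619.4501     1,858.3504
  4       800.00       568.8247     2,275.2989
  5       800.00       522.3368     2,611.6838
  6    10,800.00     6,475.2491    38,851.4943
  Σ                  9,595.0608    47,680.6087
Price P = Σ PV = 9,595.0608.
Macaulay duration = Σ(t·PV) / P = 47,680.6087 / 9,595.0608 = 4.96929 years.

4.969 years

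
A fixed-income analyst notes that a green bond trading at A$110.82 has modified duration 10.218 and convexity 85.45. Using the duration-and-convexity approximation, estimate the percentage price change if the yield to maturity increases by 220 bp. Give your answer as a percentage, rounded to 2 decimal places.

Duration effect: -D_mod·Δy = -10.218 × (+0.022) = -0.224796
Convexity effect: ½·C·(Δy)² = 0.5 × 85.45 × (0.022)² = +0.0206789
ΔP/P ≈ -0.224796 + 0.0206789 = -0.2041171
= -20.41171%.

-20.41%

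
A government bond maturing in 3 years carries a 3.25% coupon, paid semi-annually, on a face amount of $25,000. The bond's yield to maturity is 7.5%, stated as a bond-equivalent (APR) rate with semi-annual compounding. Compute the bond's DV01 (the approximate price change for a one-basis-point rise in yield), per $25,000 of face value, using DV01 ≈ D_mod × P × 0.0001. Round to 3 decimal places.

$6.147

Periodic yield y = 0.0375.
  t   CF        PV=CF/(1+0.0375)^t    t·PV
  1       406.25       391.5663       391.5663
  2       406.25       377.4133       754.8265
  3       406.25       363.7718     1,091.3155
  4       406.25       350.6234     1,402.4938
  5       406.25       337.9503     1,689.7515
  6    25,406.25    20,370.9806   122,225.8835
  Σ                 22,192.3057   127,555.8371
P = 22,192.3057; D_Mac = 5.74775 half-year periods = 2.87388 yrs; D_mod = 2.77000 yrs.
DV01 ≈ 2.77000 × 22,192.3057 × 0.0001 = 6.147269.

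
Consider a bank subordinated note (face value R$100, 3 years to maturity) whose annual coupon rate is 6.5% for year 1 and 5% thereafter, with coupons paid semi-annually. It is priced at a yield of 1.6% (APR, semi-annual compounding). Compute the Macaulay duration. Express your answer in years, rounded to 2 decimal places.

2.80 years

Periodic yield y = 0.008. Discount each cash flow and weight by its period:
  t   CF        PV=CF/(1+0.008)^t    t·PV
  1         3.25         3.2242         3.2242
  2         3.25         3.1986         6.3972
  3         2.50         2.4409         7.3228
  4         2.50         2.4216         9.6863
  5         2.50         2.4024        12.0118
  6       102.50        97.7149       586.2892
  Σ                    111.4026       624.9316
Price P = Σ PV = 111.4026.
Macaulay duration = Σ(t·PV) / P = 624.9316 / 111.4026 = 5.60967 half-year periods.
In years: 5.60967 / 2 = 2.80483 years.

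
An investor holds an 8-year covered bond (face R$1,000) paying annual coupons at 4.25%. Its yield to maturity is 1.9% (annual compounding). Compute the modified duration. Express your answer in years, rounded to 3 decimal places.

Periodic yield y = 0.019. First find Macaulay duration:
  t   CF        PV=CF/(1+0.019)^t    t·PV
  1        42.50        41.7076        41.7076
  2        42.50        40.9299        81.8598
  3        42.50        40.1667       120.5002
  4        42.50        39.4178       157.6711
  5        42.50        38.6828       193.4140
  6        42.50        37.9615       227.7692
  7        42.50        37.2537       260.7760
  8     1,042.50       896.7731     7,174.1851
  Σ                  1,172.8932     8,257.8831
P = 1,172.8932; Macaulay duration = 8,257.8831 / 1,172.8932 = 7.04061 years.
Modified duration = D_Mac / (1 + y) = 7.04061 / 1.019 = 6.90933 years.

6.909 years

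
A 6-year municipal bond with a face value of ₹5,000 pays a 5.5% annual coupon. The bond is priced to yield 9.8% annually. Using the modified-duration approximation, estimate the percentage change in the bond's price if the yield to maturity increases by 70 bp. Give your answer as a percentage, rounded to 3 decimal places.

Periodic yield y = 0.098. Modified duration first:
  t   CF        PV=CF/(1+0.098)^t    t·PV
  1       275.00       250.4554       250.4554
  2       275.00       228.1014       456.2029
  3       275.00       207.7427       623.2280
  4       275.00       189.2010       756.8038
  5       275.00       172.3142       861.5709
  6     5,275.00     3,010.2906    18,061.7436
  Σ                  4,058.1052    21,010.0045
P = 4,058.1052; D_Mac = 5.17729 yrs; D_mod = 5.17729/(1+0.098) = 4.71520 yrs.
ΔP/P ≈ -D_mod · Δy = -4.71520 × (+0.007) = -0.033006 = -3.3006%.

-3.301%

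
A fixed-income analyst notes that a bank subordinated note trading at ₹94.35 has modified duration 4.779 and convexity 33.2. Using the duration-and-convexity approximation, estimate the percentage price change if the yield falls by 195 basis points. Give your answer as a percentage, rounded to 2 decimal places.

Duration effect: -D_mod·Δy = -4.779 × (-0.0195) = +0.0931905
Convexity effect: ½·C·(Δy)² = 0.5 × 33.2 × (-0.0195)² = +0.00631215
ΔP/P ≈ +0.0931905 + 0.00631215 = +0.09950265
= +9.950265%.

+9.95%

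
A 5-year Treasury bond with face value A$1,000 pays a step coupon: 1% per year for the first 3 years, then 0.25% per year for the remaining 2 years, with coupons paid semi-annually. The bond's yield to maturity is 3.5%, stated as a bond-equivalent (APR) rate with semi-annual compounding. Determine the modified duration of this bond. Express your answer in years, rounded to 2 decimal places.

Periodic yield y = 0.0175. First find Macaulay duration:
  t   CF        PV=CF/(1+0.0175)^t    t·PV
  1         5.00         4.9140         4.9140
  2         5.00         4.8295         9.6590
  3         5.00         4.7464        14.2393
  4         5.00         4.6648        18.6592
  5         5.00         4.5846        22.9228
  6         5.00         4.5057        27.0343
  7         1.25         1.1071         7.7494
  8         1.25         1.0880         8.7041
  9         1.25         1.0693         9.6237
  10    1,001.25       841.7795     8,417.7951
  Σ                    873.2889     8,541.3008
P = 873.2889; Macaulay duration = 8,541.3008 / 873.2889 = 9.78061 half-year periods = 4.89031 years.
Modified duration = D_Mac / (1 + y) = 4.89031 / 1.0175 = 4.80620 years.

4.81 years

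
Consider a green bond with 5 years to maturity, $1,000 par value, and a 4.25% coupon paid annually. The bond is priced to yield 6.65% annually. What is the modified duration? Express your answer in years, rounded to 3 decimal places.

4.298 years

Periodic yield y = 0.0665. First find Macaulay duration:
  t   CF        PV=CF/(1+0.0665)^t    t·PV
  1        42.50        39.8500        39.8500
  2        42.50        37.3652        74.7304
  3        42.50        35.0353       105.1060
  4        42.50        32.8508       131.4031
  5     1,042.50       755.5649     3,777.8244
  Σ                    900.6662     4,128.9139
P = 900.6662; Macaulay duration = 4,128.9139 / 900.6662 = 4.58429 years.
Modified duration = D_Mac / (1 + y) = 4.58429 / 1.0665 = 4.29844 years.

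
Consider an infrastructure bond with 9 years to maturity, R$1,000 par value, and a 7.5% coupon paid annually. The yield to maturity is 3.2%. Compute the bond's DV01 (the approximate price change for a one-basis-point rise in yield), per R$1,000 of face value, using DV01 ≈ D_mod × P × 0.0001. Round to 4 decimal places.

R$0.9254

Periodic yield y = 0.032.
  t   CF        PV=CF/(1+0.032)^t    t·PV
  1        75.00        72.6744        72.6744
  2        75.00        70.4209       140.8419
  3        75.00        68.2374       204.7121
  4        75.00        66.1215       264.4859
  5        75.00        64.0712       320.3559
  6        75.00        62.0845       372.5069
  7        75.00        60.1594       421.1157
  8        75.00        58.2940       466.3518
  9     1,075.00       809.6386     7,286.7471
  Σ                  1,331.7018     9,549.7917
P = 1,331.7018; D_Mac = 7.17112 yrs; D_mod = 6.94876 yrs.
DV01 ≈ 6.94876 × 1,331.7018 × 0.0001 = 0.925367.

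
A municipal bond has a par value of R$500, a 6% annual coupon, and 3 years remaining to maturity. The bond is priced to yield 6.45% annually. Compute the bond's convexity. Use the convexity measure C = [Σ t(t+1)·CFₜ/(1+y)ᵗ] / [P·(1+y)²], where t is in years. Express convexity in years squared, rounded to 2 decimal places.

With y = 0.0645:
  t   CF        PV=CF/(1+0.0645)^t    t·PV        t(t+1)·PV
  1        30.00        28.1822        28.1822          56.3645
  2        30.00        26.4746        52.9493         158.8478
  3       530.00       439.3786     1,318.1357       5,272.5429
  Σ                    494.0354     1,399.2672       5,487.7551
P = 494.0354.
Convexity = Σ t(t+1)·PV / [P·(1+y)²] = 5,487.7551 / (494.0354 × 1.133160) = 9.80269.

9.80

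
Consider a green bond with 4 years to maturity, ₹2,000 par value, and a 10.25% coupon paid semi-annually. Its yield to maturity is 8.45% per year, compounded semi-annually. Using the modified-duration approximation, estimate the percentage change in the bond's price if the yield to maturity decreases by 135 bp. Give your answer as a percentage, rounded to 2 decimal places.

Periodic yield y = 0.04225. Modified duration first:
  t   CF        PV=CF/(1+0.04225)^t    t·PV
  1       102.50        98.3449        98.3449
  2       102.50        94.3583       188.7166
  3       102.50        90.5333       271.5998
  4       102.50        86.8633       347.4531
  5       102.50        83.3421       416.7104
  6       102.50        79.9636       479.7817
  7       102.50        76.7221       537.0548
  8     2,102.50     1,509.9438    12,079.5501
  Σ                  2,120.0713    14,419.2115
P = 2,120.0713; D_Mac = 6.80129 half-year periods = 3.40064 yrs; D_mod = 3.40064/(1+0.04225) = 3.26279 yrs.
ΔP/P ≈ -D_mod · Δy = -3.26279 × (-0.0135) = +0.044048 = +4.4048%.

+4.40%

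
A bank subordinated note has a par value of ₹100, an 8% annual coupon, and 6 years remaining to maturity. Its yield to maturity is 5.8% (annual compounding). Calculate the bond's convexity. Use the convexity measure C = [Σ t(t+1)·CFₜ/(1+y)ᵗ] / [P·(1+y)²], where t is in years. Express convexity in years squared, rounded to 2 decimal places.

With y = 0.058:
  t   CF        PV=CF/(1+0.058)^t    t·PV        t(t+1)·PV
  1         8.00         7.5614         7.5614          15.1229
  2         8.00         7.1469        14.2938          42.8815
  3         8.00         6.7551        20.2654          81.0614
  4         8.00         6.3848        25.5392         127.6960
  5         8.00         6.0348        30.1739         181.0435
  6       108.00        77.0034       462.0202       3,234.1417
  Σ                    110.8864       559.8540       3,681.9469
P = 110.8864.
Convexity = Σ t(t+1)·PV / [P·(1+y)²] = 3,681.9469 / (110.8864 × 1.119364) = 29.66387.

29.66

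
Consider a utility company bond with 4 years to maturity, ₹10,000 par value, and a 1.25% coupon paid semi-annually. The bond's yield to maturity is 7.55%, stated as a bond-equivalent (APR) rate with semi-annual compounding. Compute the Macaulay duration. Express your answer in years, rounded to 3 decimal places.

Periodic yield y = 0.03775. Discount each cash flow and weight by its period:
  t   CF        PV=CF/(1+0.03775)^t    t·PV
  1        62.50        60.2265        60.2265
  2        62.50        58.0356       116.0712
  3        62.50        55.9245       167.7734
  4        62.50        53.8901       215.5604
  5        62.50        51.9298       259.6488
  6        62.50        50.0407       300.2443
  7        62.50        48.2204       337.5428
  8    10,062.50     7,481.0741    59,848.5929
  Σ                  7,859.3416    61,305.6603
Price P = Σ PV = 7,859.3416.
Macaulay duration = Σ(t·PV) / P = 61,305.6603 / 7,859.3416 = 7.80036 half-year periods.
In years: 7.80036 / 2 = 3.90018 years.

3.900 years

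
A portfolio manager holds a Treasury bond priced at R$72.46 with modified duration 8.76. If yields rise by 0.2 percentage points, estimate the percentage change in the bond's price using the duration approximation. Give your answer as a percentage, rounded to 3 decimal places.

-1.752%

Duration approximation: ΔP/P ≈ -D_mod · Δy = -8.76 × (+0.002) = -0.017520.
As a percentage: -1.7520%.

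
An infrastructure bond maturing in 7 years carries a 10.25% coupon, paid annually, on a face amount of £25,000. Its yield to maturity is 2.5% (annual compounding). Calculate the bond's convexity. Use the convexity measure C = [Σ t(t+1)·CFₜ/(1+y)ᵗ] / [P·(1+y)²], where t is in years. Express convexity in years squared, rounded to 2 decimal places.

39.65

With y = 0.025:
  t   CF        PV=CF/(1+0.025)^t    t·PV        t(t+1)·PV
  1     2,562.50     2,500.0000     2,500.0000       5,000.0000
  2     2,562.50     2,439.0244     4,878.0488      14,634.1463
  3     2,562.50     2,379.5360     7,138.6080      28,554.4319
  4     2,562.50     2,321.4985     9,285.9941      46,429.9705
  5     2,562.50     2,264.8766    11,324.3831      67,946.2984
  6     2,562.50     2,209.6357    13,257.8143      92,804.7002
  7    27,562.50    23,187.3730   162,311.6113   1,298,492.8904
  Σ                 37,301.9443   210,696.4595   1,553,862.4377
P = 37,301.9443.
Convexity = Σ t(t+1)·PV / [P·(1+y)²] = 1,553,862.4377 / (37,301.9443 × 1.050625) = 39.64910.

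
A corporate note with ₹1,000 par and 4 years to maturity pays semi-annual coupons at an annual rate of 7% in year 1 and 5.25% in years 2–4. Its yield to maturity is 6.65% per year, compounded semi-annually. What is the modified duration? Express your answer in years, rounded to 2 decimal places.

Periodic yield y = 0.03325. First find Macaulay duration:
  t   CF        PV=CF/(1+0.03325)^t    t·PV
  1        35.00        33.8737        33.8737
  2        35.00        32.7836        65.5673
  3        26.25        23.7965        71.3895
  4        26.25        23.0307        92.1229
  5        26.25        22.2896       111.4480
  6        26.25        21.5723       129.4339
  7        26.25        20.8781       146.1468
  8     1,026.25       789.9687     6,319.7492
  Σ                    968.1933     6,969.7314
P = 968.1933; Macaulay duration = 6,969.7314 / 968.1933 = 7.19870 half-year periods = 3.59935 years.
Modified duration = D_Mac / (1 + y) = 3.59935 / 1.03325 = 3.48352 years.

3.48 years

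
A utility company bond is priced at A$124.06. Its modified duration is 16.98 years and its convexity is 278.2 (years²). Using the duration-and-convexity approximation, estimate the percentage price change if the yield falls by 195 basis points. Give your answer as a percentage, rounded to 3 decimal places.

Duration effect: -D_mod·Δy = -16.98 × (-0.0195) = +0.331110
Convexity effect: ½·C·(Δy)² = 0.5 × 278.2 × (-0.0195)² = +0.052892775
ΔP/P ≈ +0.331110 + 0.052892775 = +0.384002775
= +38.4002775%.

+38.400%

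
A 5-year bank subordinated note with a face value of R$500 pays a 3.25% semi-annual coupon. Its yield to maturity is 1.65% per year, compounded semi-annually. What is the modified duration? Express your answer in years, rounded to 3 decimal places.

4.632 years

Periodic yield y = 0.00825. First find Macaulay duration:
  t   CF        PV=CF/(1+0.00825)^t    t·PV
  1        8.125         8.0585         8.0585
  2        8.125         7.9926        15.9852
  3        8.125         7.9272        23.7815
  4        8.125         7.8623        31.4493
  5        8.125         7.7980        38.9899
  6        8.125         7.7342        46.4050
  7        8.125         7.6709        53.6962
  8        8.125         7.6081        60.8650
  9        8.125         7.5459        67.9128
  10     508.125       468.0457     4,680.4570
  Σ                    538.2433     5,027.6004
P = 538.2433; Macaulay duration = 5,027.6004 / 538.2433 = 9.34076 half-year periods = 4.67038 years.
Modified duration = D_Mac / (1 + y) = 4.67038 / 1.00825 = 4.63216 years.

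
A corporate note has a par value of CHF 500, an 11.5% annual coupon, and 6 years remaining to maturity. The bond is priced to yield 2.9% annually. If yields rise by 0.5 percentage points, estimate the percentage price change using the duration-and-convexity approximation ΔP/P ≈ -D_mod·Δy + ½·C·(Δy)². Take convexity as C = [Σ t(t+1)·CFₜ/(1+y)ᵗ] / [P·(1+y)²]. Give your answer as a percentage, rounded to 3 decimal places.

-2.343%

With y = 0.029:
  t   CF        PV=CF/(1+0.029)^t    t·PV        t(t+1)·PV
  1        57.50        55.8795        55.8795         111.7590
  2        57.50        54.3047       108.6093         325.8280
  3        57.50        52.7742       158.3226         633.2905
  4        57.50        51.2869       205.1476       1,025.7378
  5        57.50        49.8415       249.2074       1,495.2445
  6       557.50       469.6265     2,817.7592      19,724.3143
  Σ                    733.7133     3,594.9256      23,316.1740
P = 733.7133; D_Mac = 4.89963 yrs; D_mod = 4.76155 yrs; C = 30.01236.
Duration effect: -4.76155 × (+0.005) = -0.023808
Convexity effect: 0.5 × 30.01236 × (0.005)² = +0.0003752
ΔP/P ≈ -0.023808 + 0.0003752 = -0.023433 = -2.3433%.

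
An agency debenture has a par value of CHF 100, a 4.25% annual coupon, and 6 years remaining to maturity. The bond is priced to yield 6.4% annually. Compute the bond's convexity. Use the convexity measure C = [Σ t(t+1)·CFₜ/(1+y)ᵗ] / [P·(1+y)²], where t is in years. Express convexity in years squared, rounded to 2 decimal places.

With y = 0.064:
  t   CF        PV=CF/(1+0.064)^t    t·PV        t(t+1)·PV
  1         4.25         3.9944         3.9944           7.9887
  2         4.25         3.7541         7.5082          22.5246
  3         4.25         3.5283        10.5849          42.3395
  4         4.25         3.3161        13.2642          66.3212
  5         4.25         3.1166        15.5830          93.4979
  6       104.25        71.8499       431.0995       3,017.6967
  Σ                     89.5593       482.0342       3,250.3686
P = 89.5593.
Convexity = Σ t(t+1)·PV / [P·(1+y)²] = 3,250.3686 / (89.5593 × 1.132096) = 32.05816.

32.06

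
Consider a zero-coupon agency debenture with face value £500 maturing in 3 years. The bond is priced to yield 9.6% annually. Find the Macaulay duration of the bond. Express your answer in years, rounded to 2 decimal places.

3.00 years

A zero-coupon bond has a single cash flow at maturity, so its Macaulay duration equals its maturity: 3 years.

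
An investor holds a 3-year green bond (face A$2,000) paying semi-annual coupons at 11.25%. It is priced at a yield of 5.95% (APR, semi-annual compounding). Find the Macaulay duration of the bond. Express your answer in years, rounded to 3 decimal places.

Periodic yield y = 0.02975. Discount each cash flow and weight by its period:
  t   CF        PV=CF/(1+0.02975)^t    t·PV
  1       112.50       109.2498       109.2498
  2       112.50       106.0935       212.1871
  3       112.50       103.0284       309.0853
  4       112.50       100.0519       400.2076
  5       112.50        97.1613       485.8067
  6     2,112.50     1,771.7642    10,630.5850
  Σ                  2,287.3492    12,147.1215
Price P = Σ PV = 2,287.3492.
Macaulay duration = Σ(t·PV) / P = 12,147.1215 / 2,287.3492 = 5.31057 half-year periods.
In years: 5.31057 / 2 = 2.65528 years.

2.655 years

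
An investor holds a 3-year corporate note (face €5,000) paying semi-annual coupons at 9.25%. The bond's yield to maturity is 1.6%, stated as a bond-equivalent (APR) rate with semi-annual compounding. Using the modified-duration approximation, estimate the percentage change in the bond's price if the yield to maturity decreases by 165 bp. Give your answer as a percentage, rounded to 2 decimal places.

+4.46%

Periodic yield y = 0.008. Modified duration first:
  t   CF        PV=CF/(1+0.008)^t    t·PV
  1       231.25       229.4147       229.4147
  2       231.25       227.5939       455.1879
  3       231.25       225.7876       677.3629
  4       231.25       223.9957       895.9827
  5       231.25       222.2179     1,111.0896
  6     5,231.25     4,987.0335    29,922.2008
  Σ                  6,116.0433    33,291.2385
P = 6,116.0433; D_Mac = 5.44326 half-year periods = 2.72163 yrs; D_mod = 2.72163/(1+0.008) = 2.70003 yrs.
ΔP/P ≈ -D_mod · Δy = -2.70003 × (-0.0165) = +0.044551 = +4.4551%.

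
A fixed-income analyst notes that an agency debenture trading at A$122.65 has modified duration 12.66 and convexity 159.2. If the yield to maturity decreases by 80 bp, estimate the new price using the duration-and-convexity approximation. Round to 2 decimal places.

Duration effect: -D_mod·Δy = -12.66 × (-0.008) = +0.101280
Convexity effect: ½·C·(Δy)² = 0.5 × 159.2 × (-0.008)² = +0.0050944
ΔP/P ≈ +0.101280 + 0.0050944 = +0.1063744
New price ≈ 122.65 × (1 + 0.1063744) = 135.69682016.

A$135.70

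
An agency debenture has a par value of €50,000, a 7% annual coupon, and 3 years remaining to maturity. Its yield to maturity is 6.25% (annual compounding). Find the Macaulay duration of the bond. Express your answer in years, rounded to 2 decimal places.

2.81 years

Periodic yield y = 0.0625. Discount each cash flow and weight by its year:
  t   CF        PV=CF/(1+0.0625)^t    t·PV
  1     3,500.00     3,294.1176     3,294.1176
  2     3,500.00     3,100.3460     6,200.6920
  3    53,500.00    44,603.2974   133,809.8921
  Σ                 50,997.7610   143,304.7018
Price P = Σ PV = 50,997.7610.
Macaulay duration = Σ(t·PV) / P = 143,304.7018 / 50,997.7610 = 2.81002 years.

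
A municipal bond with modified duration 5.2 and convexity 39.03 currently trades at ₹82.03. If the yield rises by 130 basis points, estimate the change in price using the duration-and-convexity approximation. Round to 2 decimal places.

Duration effect: -D_mod·Δy = -5.2 × (+0.013) = -0.067600
Convexity effect: ½·C·(Δy)² = 0.5 × 39.03 × (0.013)² = +0.003298035
ΔP/P ≈ -0.067600 + 0.003298035 = -0.064301965
ΔP ≈ 82.03 × (-0.064301965) = -5.27469018895.

-₹5.27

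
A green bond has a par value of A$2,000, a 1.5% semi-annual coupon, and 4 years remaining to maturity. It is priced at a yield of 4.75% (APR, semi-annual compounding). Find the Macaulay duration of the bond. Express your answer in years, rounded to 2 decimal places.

Periodic yield y = 0.02375. Discount each cash flow and weight by its period:
  t   CF        PV=CF/(1+0.02375)^t    t·PV
  1        15.00        14.6520        14.6520
  2        15.00        14.3121        28.6242
  3        15.00        13.9801        41.9402
  4        15.00        13.6558        54.6230
  5        15.00        13.3390        66.6948
  6        15.00        13.0295        78.1770
  7        15.00        12.7272        89.0906
  8     2,015.00     1,670.0279    13,360.2234
  Σ                  1,765.7235    13,734.0252
Price P = Σ PV = 1,765.7235.
Macaulay duration = Σ(t·PV) / P = 13,734.0252 / 1,765.7235 = 7.77813 half-year periods.
In years: 7.77813 / 2 = 3.88906 years.

3.89 years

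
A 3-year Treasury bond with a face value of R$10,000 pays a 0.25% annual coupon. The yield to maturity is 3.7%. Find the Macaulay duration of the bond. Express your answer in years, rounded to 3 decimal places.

Periodic yield y = 0.037. Discount each cash flow and weight by its year:
  t   CF        PV=CF/(1+0.037)^t    t·PV
  1        25.00        24.1080        24.1080
  2        25.00        23.2478        46.4957
  3    10,025.00     8,989.7603    26,969.2809
  Σ                  9,037.1161    27,039.8846
Price P = Σ PV = 9,037.1161.
Macaulay duration = Σ(t·PV) / P = 27,039.8846 / 9,037.1161 = 2.99209 years.

2.992 years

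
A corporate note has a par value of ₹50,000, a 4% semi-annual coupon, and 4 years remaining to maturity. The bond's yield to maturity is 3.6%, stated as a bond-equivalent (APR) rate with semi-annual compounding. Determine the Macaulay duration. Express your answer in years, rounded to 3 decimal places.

Periodic yield y = 0.018. Discount each cash flow and weight by its period:
  t   CF        PV=CF/(1+0.018)^t    t·PV
  1     1,000.00       982.3183       982.3183
  2     1,000.00       964.9492     1,929.8984
  3     1,000.00       947.8872     2,843.6616
  4     1,000.00       931.1269     3,724.5077
  5     1,000.00       914.6630     4,573.3150
  6     1,000.00       898.4902     5,390.9410
  7     1,000.00       882.6033     6,178.2232
  8    51,000.00    44,216.8655   353,734.9236
  Σ                 50,738.9035   379,357.7889
Price P = Σ PV = 50,738.9035.
Macaulay duration = Σ(t·PV) / P = 379,357.7889 / 50,738.9035 = 7.47667 half-year periods.
In years: 7.47667 / 2 = 3.73833 years.

3.738 years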